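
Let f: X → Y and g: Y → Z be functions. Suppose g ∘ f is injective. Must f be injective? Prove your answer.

Suppose f(a) = f(b). Applying g: (g ∘ f)(a) = (g ∘ f)(b). Since g ∘ f is injective, a = b. Therefore f is injective.

injective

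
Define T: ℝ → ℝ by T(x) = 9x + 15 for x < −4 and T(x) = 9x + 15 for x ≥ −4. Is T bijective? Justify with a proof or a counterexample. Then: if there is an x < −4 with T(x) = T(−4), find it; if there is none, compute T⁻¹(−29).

-44/9

Both pieces are strictly increasing (slopes 9 and 9), so each is injective on its own interval.
The left piece maps (−∞, −4) onto (−∞, −21); the right piece maps [−4, ∞) onto [−21, ∞).
Since −21 = −21, the images partition ℝ: T is injective and surjective, hence bijective.
Because the two images are disjoint, no x < −4 has T(x) = T(−4), so we compute T⁻¹(−29): −29 lies in (−∞, −21), so solve 9x + 15 = −29: x = (−29 − 15)/9 = −44/9.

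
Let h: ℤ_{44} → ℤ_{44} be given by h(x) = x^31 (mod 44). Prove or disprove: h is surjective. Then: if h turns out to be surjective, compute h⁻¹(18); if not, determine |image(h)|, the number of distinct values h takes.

h(0) = 0^31 = 0.
h(22): Repeated squaring mod 44: 22^1 ≡ 22, 22^2 ≡ 22² = 484 ≡ 0, 22^4 ≡ 0² = 0, 22^8 ≡ 0² = 0, 22^16 ≡ 0² = 0. Since 31 = 16 + 8 + 4 + 2 + 1, 22^31 ≡ 0·0·0·0·22: 0·0 = 0, then 0·0 = 0, then 0·0 = 0, then 0·22 = 0. So 22^31 ≡ 0 (mod 44).
So h(0) = h(22) = 0 while 0 ≠ 22, thus h is not injective.
A non-injective map from the 44-element set ℤ_{44} to itself takes at most 43 distinct values, so it cannot be surjective. Hence h is not surjective.
Since h is not surjective, we determine |image(h)|. Computing x^31 mod 44 for each x (by repeated squaring, reducing mod 44 at every step), the values h(0), h(1), …, h(43) are: 0, 1, 24, 3, 4, 5, 28, 7, 8, 9, 32, 11, 12, 13, 36, 15, 16, 17, 40, 19, 20, 21, 0, 23, 24, 25, 4, 27, 28, 29, 8, 31, 32, 33, 12, 35, 36, 37, 16, 39, 40, 41, 20, 43.
The distinct values are {0, 1, 3, 4, 5, 7, 8, 9, 11, 12, 13, 15, 16, 17, 19, 20, 21, 23, 24, 25, 27, 28, 29, 31, 32, 33, 35, 36, 37, 39, 40, 41, 43}; there are 33 of them.

33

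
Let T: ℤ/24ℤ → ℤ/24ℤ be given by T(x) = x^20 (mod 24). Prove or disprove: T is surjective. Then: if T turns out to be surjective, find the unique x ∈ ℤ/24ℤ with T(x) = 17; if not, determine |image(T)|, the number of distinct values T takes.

T(2): Repeated squaring mod 24: 2^1 ≡ 2, 2^2 ≡ 2² = 4, 2^4 ≡ 4² = 16, 2^8 ≡ 16² = 256 ≡ 16, 2^16 ≡ 16² = 256 ≡ 16. Since 20 = 16 + 4, 2^20 ≡ 16·16: 16·16 = 256 ≡ 16. So 2^20 ≡ 16 (mod 24).
T(4): Repeated squaring mod 24: 4^1 ≡ 4, 4^2 ≡ 4² = 16, 4^4 ≡ 16² = 256 ≡ 16, 4^8 ≡ 16² = 256 ≡ 16, 4^16 ≡ 16² = 256 ≡ 16. Since 20 = 16 + 4, 4^20 ≡ 16·16: 16·16 = 256 ≡ 16. So 4^20 ≡ 16 (mod 24).
So T(2) = T(4) = 16 while 2 ≠ 4, therefore T is not injective.
A non-injective map from the 24-element set ℤ/24ℤ to itself takes at most 23 distinct values, so it cannot be surjective. Hence T is not surjective.
Since T is not surjective, we determine |image(T)|. Computing x^20 mod 24 for each x (by repeated squaring, reducing mod 24 at every step), the values T(0), T(1), …, T(23) are: 0, 1, 16, 9, 16, 1, 0, 1, 16, 9, 16, 1, 0, 1, 16, 9, 16, 1, 0, 1, 16, 9, 16, 1.
The distinct values are {0, 1, 9, 16}; there are 4 of them.

4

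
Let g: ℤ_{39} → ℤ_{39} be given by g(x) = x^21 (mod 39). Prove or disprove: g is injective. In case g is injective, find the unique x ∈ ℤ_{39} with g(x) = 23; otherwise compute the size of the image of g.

15

g(2): Repeated squaring mod 39: 2^1 ≡ 2, 2^2 ≡ 2² = 4, 2^4 ≡ 4² = 16, 2^8 ≡ 16² = 256 ≡ 22, 2^16 ≡ 22² = 484 ≡ 16. Since 21 = 16 + 4 + 1, 2^21 ≡ 16·16·2: 16·16 = 256 ≡ 22, then 22·2 = 44 ≡ 5. So 2^21 ≡ 5 (mod 39).
g(5): Repeated squaring mod 39: 5^1 ≡ 5, 5^2 ≡ 5² = 25, 5^4 ≡ 25² = 625 ≡ 1, 5^8 ≡ 1² = 1, 5^16 ≡ 1² = 1. Since 21 = 16 + 4 + 1, 5^21 ≡ 1·1·5: 1·1 = 1, then 1·5 = 5. So 5^21 ≡ 5 (mod 39).
So g(2) = g(5) = 5 while 2 ≠ 5, thus g is not injective.
Since g is not injective, we determine |image(g)|. Computing x^21 mod 39 for each x (by repeated squaring, reducing mod 39 at every step), the values g(0), g(1), …, g(38) are: 0, 1, 5, 27, 25, 5, 18, 34, 8, 27, 25, 8, 12, 13, 14, 18, 1, 38, 18, 31, 8, 21, 1, 38, 21, 25, 26, 27, 31, 14, 12, 31, 5, 21, 34, 14, 12, 34, 38.
The distinct values are {0, 1, 5, 8, 12, 13, 14, 18, 21, 25, 26, 27, 31, 34, 38}; there are 15 of them.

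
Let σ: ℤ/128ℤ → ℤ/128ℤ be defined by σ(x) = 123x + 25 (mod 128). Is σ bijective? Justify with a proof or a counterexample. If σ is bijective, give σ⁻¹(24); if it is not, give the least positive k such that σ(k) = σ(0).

77

Recall that σ is injective if σ(a) = σ(b) implies a = b.
If σ(a) = σ(b), then 123a ≡ 123b (mod 128). Because gcd(123, 128) = 1, we may cancel 123 to get a ≡ b (mod 128).
We now compute 123⁻¹ mod 128 explicitly. Euclid's algorithm: 128 = 1·123 + 5, 123 = 24·5 + 3, 5 = 1·3 + 2, 3 = 1·2 + 1; back-substituting gives 1 = 51·123 − 49·128, so 123⁻¹ ≡ 51 (mod 128).
Then y ↦ 51(y − 25) is a two-sided inverse to σ, so every y ∈ ℤ/128ℤ has a preimage.
Thus σ is bijective.
Since σ is bijective, we find σ⁻¹(24): we need 123x ≡ 24 − 25 ≡ 127 (mod 128). Using 123⁻¹ = 51: x ≡ 51·127 = 6477 = 50·128 + 77, so x = 77.
Check: σ(77) = 123·77 + 25 = 9496 = 74·128 + 24 ≡ 24 (mod 128).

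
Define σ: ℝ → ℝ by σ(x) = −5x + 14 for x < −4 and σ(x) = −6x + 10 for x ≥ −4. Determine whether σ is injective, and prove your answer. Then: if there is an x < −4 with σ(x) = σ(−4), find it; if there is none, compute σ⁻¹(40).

-26/5

Both pieces are strictly decreasing (slopes −5 and −6), so each is injective on its own interval.
The left piece maps (−∞, −4) onto (34, ∞); the right piece maps [−4, ∞) onto (−∞, 34].
These images are disjoint, so no value is attained by both pieces. Thus σ is injective.
Because the two images are disjoint, no x < −4 has σ(x) = σ(−4), so we compute σ⁻¹(40): 40 lies in (34, ∞), so solve −5x + 14 = 40: x = (40 − 14)/(−5) = −26/5.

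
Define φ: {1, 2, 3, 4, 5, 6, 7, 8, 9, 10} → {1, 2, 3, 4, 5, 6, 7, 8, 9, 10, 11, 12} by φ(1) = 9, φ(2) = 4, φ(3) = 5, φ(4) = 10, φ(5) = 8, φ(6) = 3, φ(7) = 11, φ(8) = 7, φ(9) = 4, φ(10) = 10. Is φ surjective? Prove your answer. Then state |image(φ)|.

No element maps to 1, so φ is not surjective.
The image of φ is {3, 4, 5, 7, 8, 9, 10, 11}, which has 8 elements.

8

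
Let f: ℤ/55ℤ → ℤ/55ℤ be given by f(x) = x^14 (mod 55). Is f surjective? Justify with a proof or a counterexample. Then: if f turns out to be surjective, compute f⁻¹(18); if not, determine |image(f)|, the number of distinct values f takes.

18

f(3): Repeated squaring mod 55: 3^1 ≡ 3, 3^2 ≡ 3² = 9, 3^4 ≡ 9² = 81 ≡ 26, 3^8 ≡ 26² = 676 ≡ 16. Since 14 = 8 + 4 + 2, 3^14 ≡ 16·26·9: 16·26 = 416 ≡ 31, then 31·9 = 279 ≡ 4. So 3^14 ≡ 4 (mod 55).
f(8): Repeated squaring mod 55: 8^1 ≡ 8, 8^2 ≡ 8² = 64 ≡ 9, 8^4 ≡ 9² = 81 ≡ 26, 8^8 ≡ 26² = 676 ≡ 16. Since 14 = 8 + 4 + 2, 8^14 ≡ 16·26·9: 16·26 = 416 ≡ 31, then 31·9 = 279 ≡ 4. So 8^14 ≡ 4 (mod 55).
So f(3) = f(8) = 4 while 3 ≠ 8, thus f is not injective.
A non-injective map from the 55-element set ℤ/55ℤ to itself takes at most 54 distinct values, so it cannot be surjective. Thus f is not surjective.
Since f is not surjective, we determine |image(f)|. Computing x^14 mod 55 for each x (by repeated squaring, reducing mod 55 at every step), the values f(0), f(1), …, f(54) are: 0, 1, 49, 4, 36, 20, 31, 14, 4, 16, 45, 11, 34, 49, 26, 25, 31, 9, 14, 26, 5, 1, 44, 34, 16, 15, 36, 9, 9, 36, 15, 16, 34, 44, 1, 5, 26, 14, 9, 31, 25, 26, 49, 34, 11, 45, 16, 4, 14, 31, 20, 36, 4, 49, 1.
The distinct values are {0, 1, 4, 5, 9, 11, 14, 15, 16, 20, 25, 26, 31, 34, 36, 44, 45, 49}; there are 18 of them.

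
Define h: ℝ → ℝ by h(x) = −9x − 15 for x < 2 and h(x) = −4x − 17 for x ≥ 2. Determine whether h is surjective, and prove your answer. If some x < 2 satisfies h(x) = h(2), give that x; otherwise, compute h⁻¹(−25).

Both pieces are strictly decreasing (slopes −9 and −4), so each is injective on its own interval.
The left piece maps (−∞, 2) onto (−33, ∞); the right piece maps [2, ∞) onto (−∞, −25].
The union (−33, ∞) ∪ (−∞, −25] covers ℝ, so h is surjective.
For the follow-up: the images overlap, so an x < 2 with h(x) = h(2) exists. h(2) = −25; solving −9x − 15 = −25 for x < 2 gives x = (−25 + 15)/(−9) = 10/9.

10/9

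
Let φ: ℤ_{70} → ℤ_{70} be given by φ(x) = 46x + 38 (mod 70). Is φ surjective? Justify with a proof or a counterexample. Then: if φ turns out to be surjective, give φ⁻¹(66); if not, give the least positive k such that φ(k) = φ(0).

35

Since gcd(46, 70) = 2, we have 46x ≡ 0 (mod 2) for all x, so φ(x) ≡ 0 (mod 2).
But 1 ≢ 0 (mod 2), so 1 ∈ ℤ_{70} has no preimage. So φ is not surjective.
Since φ is not surjective, we find the least positive k with φ(k) = φ(0): this means 46k ≡ 0 (mod 70), i.e. 70 ∣ 46k. Since gcd(46, 70) = 2, dividing through by 2 this holds exactly when 35 ∣ 23k, and as gcd(23, 35) = 1, exactly when 35 ∣ k.
The smallest positive such k is 35.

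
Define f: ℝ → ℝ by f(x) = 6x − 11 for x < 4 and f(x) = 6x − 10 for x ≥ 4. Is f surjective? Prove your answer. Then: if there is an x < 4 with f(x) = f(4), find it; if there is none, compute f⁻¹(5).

8/3

Both pieces are strictly increasing (slopes 6 and 6), so each is injective on its own interval.
The left piece maps (−∞, 4) onto (−∞, 13); the right piece maps [4, ∞) onto [14, ∞).
The union (−∞, 13) ∪ [14, ∞) omits the interval between 13 and 14; in particular 13 has no preimage. So f is not surjective.
Because the two images are disjoint, no x < 4 has f(x) = f(4), so we compute f⁻¹(5): 5 lies in (−∞, 13), so solve 6x − 11 = 5: x = (5 + 11)/6 = 8/3.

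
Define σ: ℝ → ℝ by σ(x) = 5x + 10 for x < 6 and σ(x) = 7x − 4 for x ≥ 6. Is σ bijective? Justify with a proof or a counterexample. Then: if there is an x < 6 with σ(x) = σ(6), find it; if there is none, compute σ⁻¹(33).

Both pieces are strictly increasing (slopes 5 and 7), so each is injective on its own interval.
The left piece maps (−∞, 6) onto (−∞, 40); the right piece maps [6, ∞) onto [38, ∞).
These images overlap. In particular σ(6) = 38 (right piece), and solving 5x + 10 = 38 on the left piece gives x = 28/5 < 6.
So σ(28/5) = σ(6) with 28/5 ≠ 6, and σ is not injective, hence not bijective. This x = 28/5 is the requested value below 6.

28/5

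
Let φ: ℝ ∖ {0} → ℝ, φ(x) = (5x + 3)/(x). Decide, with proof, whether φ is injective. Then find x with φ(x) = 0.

-3/5

Suppose φ(x_1) = φ(x_2). Cross-multiplying: (5x_1 + 3)(x_2) = (5x_2 + 3)(x_1).
Expanding both sides and cancelling the symmetric terms leaves −3·(x_1 − x_2) = 0. Since −3 ≠ 0, x_1 = x_2. Thus φ is injective.
Solving φ(x) = 0: cross-multiplying gives 5x + 3 = 0(x), which rearranges to 5x = −3, so x = −3/5.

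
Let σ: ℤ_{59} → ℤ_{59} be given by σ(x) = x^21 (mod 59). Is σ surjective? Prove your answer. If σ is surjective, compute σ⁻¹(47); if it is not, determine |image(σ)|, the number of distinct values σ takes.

Since 59 is prime, the nonzero elements of ℤ_{59} form a cyclic group of order 58.
As gcd(21, 58) = 1, raising to the 21st power is a bijection on this group: if a^21 ≡ b^21 then (ab^{−1})^21 = 1, and the only element of order dividing gcd(21, 58) = 1 is 1, so a = b.
With σ(0) = 0 this makes σ injective on all of ℤ_{59}, hence bijective (finite equal-size domain and codomain). In particular σ is surjective.
Since σ is surjective, we find the preimage of 47. The inverse of x ↦ x^21 on (ℤ_{59})^× is x ↦ x^47, because 21·47 = 987 = 17·58 + 1 ≡ 1 (mod 58) and x^{58} = 1 for x ≠ 0 (Fermat). So σ⁻¹(47) = 47^47 mod 59.
Repeated squaring mod 59: 47^1 ≡ 47, 47^2 ≡ 47² = 2209 ≡ 26, 47^4 ≡ 26² = 676 ≡ 27, 47^8 ≡ 27² = 729 ≡ 21, 47^16 ≡ 21² = 441 ≡ 28, 47^32 ≡ 28² = 784 ≡ 17. Since 47 = 32 + 8 + 4 + 2 + 1, 47^47 ≡ 17·21·27·26·47: 17·21 = 357 ≡ 3, then 3·27 = 81 ≡ 22, then 22·26 = 572 ≡ 41, then 41·47 = 1927 ≡ 39. So 47^47 ≡ 39 (mod 59).
Hence σ⁻¹(47) = 39.

39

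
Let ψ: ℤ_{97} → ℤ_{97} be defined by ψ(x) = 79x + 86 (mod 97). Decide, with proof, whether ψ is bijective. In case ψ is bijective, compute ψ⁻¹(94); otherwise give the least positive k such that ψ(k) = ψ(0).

75

If ψ(u) = ψ(v), then 79u ≡ 79v (mod 97). Because gcd(79, 97) = 1, we may cancel 79 to get u ≡ v (mod 97).
We now compute 79⁻¹ mod 97 explicitly. Euclid's algorithm: 97 = 1·79 + 18, 79 = 4·18 + 7, 18 = 2·7 + 4, 7 = 1·4 + 3, 4 = 1·3 + 1; back-substituting gives 1 = 70·79 − 57·97, so 79⁻¹ ≡ 70 (mod 97).
Then y ↦ 70(y − 86) is a two-sided inverse to ψ, so every y ∈ ℤ_{97} has a preimage.
Hence ψ is bijective.
Since ψ is bijective, we compute ψ⁻¹(94): solve 79x + 86 ≡ 94 (mod 97), i.e. 79x ≡ 8 (mod 97).
Multiplying by 79⁻¹ = 70 gives x ≡ 70·8 = 560 = 5·97 + 75 ≡ 75 (mod 97).
Check: ψ(75) = 79·75 + 86 = 6011 = 61·97 + 94 ≡ 94 (mod 97).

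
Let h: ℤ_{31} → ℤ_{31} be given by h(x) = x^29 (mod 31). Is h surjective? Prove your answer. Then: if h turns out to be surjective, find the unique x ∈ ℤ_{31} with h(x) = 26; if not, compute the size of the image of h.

6

Since 31 is prime, the nonzero elements of ℤ_{31} form a cyclic group of order 30.
As gcd(29, 30) = 1, raising to the 29th power is a bijection on this group: if x_1^29 ≡ x_2^29 then (x_1x_2^{−1})^29 = 1, and the only element of order dividing gcd(29, 30) = 1 is 1, so x_1 = x_2.
With h(0) = 0 this makes h injective on all of ℤ_{31}, hence bijective (finite equal-size domain and codomain). In particular h is surjective.
Since h is surjective, we find the preimage of 26. The inverse of x ↦ x^29 on (ℤ_{31})^× is x ↦ x^29, because 29·29 = 841 = 28·30 + 1 ≡ 1 (mod 30) and x^{30} = 1 for x ≠ 0 (Fermat). So h⁻¹(26) = 26^29 mod 31.
Repeated squaring mod 31: 26^1 ≡ 26, 26^2 ≡ 26² = 676 ≡ 25, 26^4 ≡ 25² = 625 ≡ 5, 26^8 ≡ 5² = 25, 26^16 ≡ 25² = 625 ≡ 5. Since 29 = 16 + 8 + 4 + 1, 26^29 ≡ 5·25·5·26: 5·25 = 125 ≡ 1, then 1·5 = 5, then 5·26 = 130 ≡ 6. So 26^29 ≡ 6 (mod 31).
Hence h⁻¹(26) = 6.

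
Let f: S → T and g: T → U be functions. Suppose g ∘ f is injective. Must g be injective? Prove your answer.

No. Take S = {1, 2}, T = {1, 2, 3}, U = {1, 2, 3}, f(a) = a for each a ∈ S, and g(b) = 2 if b ∈ {2, 3} else g(b) = b.
Then g ∘ f = f is injective (S ⊂ T and f is the inclusion), but g(2) = g(3) = 2 with 2 ≠ 3, so g is not injective.

not injective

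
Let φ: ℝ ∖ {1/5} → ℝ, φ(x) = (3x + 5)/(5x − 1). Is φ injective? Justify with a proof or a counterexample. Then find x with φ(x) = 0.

Suppose φ(u) = φ(v). Cross-multiplying: (3u + 5)(5v − 1) = (3v + 5)(5u − 1).
Expanding both sides and cancelling the symmetric terms leaves −28·(u − v) = 0. Since −28 ≠ 0, u = v. Hence φ is injective.
Solving φ(x) = 0: cross-multiplying gives 3x + 5 = 0(5x − 1), which rearranges to 3x = −5, so x = −5/3.

-5/3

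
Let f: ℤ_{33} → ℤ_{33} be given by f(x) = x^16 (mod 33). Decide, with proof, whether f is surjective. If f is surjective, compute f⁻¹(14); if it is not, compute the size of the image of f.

12

f(4): Repeated squaring mod 33: 4^1 ≡ 4, 4^2 ≡ 4² = 16, 4^4 ≡ 16² = 256 ≡ 25, 4^8 ≡ 25² = 625 ≡ 31, 4^16 ≡ 31² = 961 ≡ 4. So 4^16 ≡ 4 (mod 33).
f(7): Repeated squaring mod 33: 7^1 ≡ 7, 7^2 ≡ 7² = 49 ≡ 16, 7^4 ≡ 16² = 256 ≡ 25, 7^8 ≡ 25² = 625 ≡ 31, 7^16 ≡ 31² = 961 ≡ 4. So 7^16 ≡ 4 (mod 33).
So f(4) = f(7) = 4 while 4 ≠ 7, hence f is not injective.
A non-injective map from the 33-element set ℤ_{33} to itself takes at most 32 distinct values, so it cannot be surjective. Hence f is not surjective.
Since f is not surjective, we determine |image(f)|. Computing x^16 mod 33 for each x (by repeated squaring, reducing mod 33 at every step), the values f(0), f(1), …, f(32) are: 0, 1, 31, 3, 4, 16, 27, 4, 25, 9, 1, 22, 12, 31, 25, 15, 16, 16, 15, 25, 31, 12, 22, 1, 9, 25, 4, 27, 16, 4, 3, 31, 1.
The distinct values are {0, 1, 3, 4, 9, 12, 15, 16, 22, 25, 27, 31}; there are 12 of them.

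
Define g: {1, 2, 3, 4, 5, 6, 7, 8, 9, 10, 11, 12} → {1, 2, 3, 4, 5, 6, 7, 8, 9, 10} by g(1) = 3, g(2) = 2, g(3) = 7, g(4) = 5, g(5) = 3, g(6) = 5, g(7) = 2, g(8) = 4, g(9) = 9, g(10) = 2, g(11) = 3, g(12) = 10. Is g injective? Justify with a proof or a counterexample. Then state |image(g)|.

g(1) = 3 = g(5) with 1 ≠ 5, so g is not injective.
The image of g is {2, 3, 4, 5, 7, 9, 10}, which has 7 elements.

7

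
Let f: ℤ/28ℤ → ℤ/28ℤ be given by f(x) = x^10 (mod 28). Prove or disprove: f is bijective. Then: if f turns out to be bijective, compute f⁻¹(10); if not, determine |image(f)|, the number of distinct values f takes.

f(6): Repeated squaring mod 28: 6^1 ≡ 6, 6^2 ≡ 6² = 36 ≡ 8, 6^4 ≡ 8² = 64 ≡ 8, 6^8 ≡ 8² = 64 ≡ 8. Since 10 = 8 + 2, 6^10 ≡ 8·8: 8·8 = 64 ≡ 8. So 6^10 ≡ 8 (mod 28).
f(8): Repeated squaring mod 28: 8^1 ≡ 8, 8^2 ≡ 8² = 64 ≡ 8, 8^4 ≡ 8² = 64 ≡ 8, 8^8 ≡ 8² = 64 ≡ 8. Since 10 = 8 + 2, 8^10 ≡ 8·8: 8·8 = 64 ≡ 8. So 8^10 ≡ 8 (mod 28).
So f(6) = f(8) = 8 while 6 ≠ 8, hence f is not injective, hence not bijective.
Since f is not bijective, we determine |image(f)|. Computing x^10 mod 28 for each x (by repeated squaring, reducing mod 28 at every step), the values f(0), f(1), …, f(27) are: 0, 1, 16, 25, 4, 9, 8, 21, 8, 9, 4, 25, 16, 1, 0, 1, 16, 25, 4, 9, 8, 21, 8, 9, 4, 25, 16, 1.
The distinct values are {0, 1, 4, 8, 9, 16, 21, 25}; there are 8 of them.

8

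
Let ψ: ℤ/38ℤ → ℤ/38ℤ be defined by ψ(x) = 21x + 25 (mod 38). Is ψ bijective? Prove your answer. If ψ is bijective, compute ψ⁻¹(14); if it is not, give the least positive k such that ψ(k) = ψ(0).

23

If ψ(a) = ψ(b), then 21a ≡ 21b (mod 38). Because gcd(21, 38) = 1, we may cancel 21 to get a ≡ b (mod 38).
We now compute 21⁻¹ mod 38 explicitly. Euclid's algorithm: 38 = 1·21 + 17, 21 = 1·17 + 4, 17 = 4·4 + 1; back-substituting gives 1 = 29·21 − 16·38, so 21⁻¹ ≡ 29 (mod 38).
Then y ↦ 29(y − 25) is a two-sided inverse to ψ, so every y ∈ ℤ/38ℤ has a preimage.
Therefore ψ is bijective.
Since ψ is bijective, we compute ψ⁻¹(14): solve 21x + 25 ≡ 14 (mod 38), i.e. 21x ≡ 27 (mod 38).
Multiplying by 21⁻¹ = 29 gives x ≡ 29·27 = 783 = 20·38 + 23 ≡ 23 (mod 38).
Check: ψ(23) = 21·23 + 25 = 508 = 13·38 + 14 ≡ 14 (mod 38).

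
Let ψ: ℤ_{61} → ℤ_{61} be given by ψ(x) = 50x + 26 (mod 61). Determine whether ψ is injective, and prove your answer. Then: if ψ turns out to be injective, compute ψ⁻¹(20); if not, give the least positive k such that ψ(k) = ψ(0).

Recall: ψ is injective when ψ(u) = ψ(v) forces u = v.
Suppose ψ(u) = ψ(v) in ℤ_{61}. Then 50u + 26 ≡ 50v + 26 (mod 61), thus 50(u − v) ≡ 0 (mod 61).
Since gcd(50, 61) = 1, 50 is invertible modulo 61, hence u − v ≡ 0 (mod 61), i.e. u = v.
Thus ψ is injective.
We now compute 50⁻¹ mod 61 explicitly. Euclid's algorithm: 61 = 1·50 + 11, 50 = 4·11 + 6, 11 = 1·6 + 5, 6 = 1·5 + 1; back-substituting gives 1 = 11·50 − 9·61, so 50⁻¹ ≡ 11 (mod 61).
Since ψ is injective, we find ψ⁻¹(20): we need 50x ≡ 20 − 26 ≡ 55 (mod 61). Using 50⁻¹ = 11: x ≡ 11·55 = 605 = 9·61 + 56, so x = 56.
Check: ψ(56) = 50·56 + 26 = 2826 = 46·61 + 20 ≡ 20 (mod 61).

56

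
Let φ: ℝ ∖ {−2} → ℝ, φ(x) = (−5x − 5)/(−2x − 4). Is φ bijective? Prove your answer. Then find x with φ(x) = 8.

-27/11

If φ(x) = 5/2, cross-multiplying gives −2(−5x − 5) = −5(−2x − 4), which simplifies to 10 = 20 — false.  So 5/2 has no preimage and φ is not surjective.
Therefore φ is not bijective.
Solving φ(x) = 8: cross-multiplying gives −5x − 5 = 8(−2x − 4), which rearranges to 11x = −27, so x = −27/11.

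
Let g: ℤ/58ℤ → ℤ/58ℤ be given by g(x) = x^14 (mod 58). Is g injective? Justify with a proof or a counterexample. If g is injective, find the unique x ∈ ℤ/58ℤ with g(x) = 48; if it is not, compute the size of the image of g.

g(1) = 1^14 = 1.
g(5): Repeated squaring mod 58: 5^1 ≡ 5, 5^2 ≡ 5² = 25, 5^4 ≡ 25² = 625 ≡ 45, 5^8 ≡ 45² = 2025 ≡ 53. Since 14 = 8 + 4 + 2, 5^14 ≡ 53·45·25: 53·45 = 2385 ≡ 7, then 7·25 = 175 ≡ 1. So 5^14 ≡ 1 (mod 58).
So g(1) = g(5) = 1 while 1 ≠ 5, so g is not injective.
Since g is not injective, we determine |image(g)|. Computing x^14 mod 58 for each x (by repeated squaring, reducing mod 58 at every step), the values g(0), g(1), …, g(57) are: 0, 1, 28, 57, 30, 1, 30, 1, 28, 1, 28, 57, 28, 1, 28, 57, 30, 57, 28, 57, 30, 57, 30, 1, 30, 1, 28, 57, 30, 29, 30, 57, 28, 1, 30, 1, 30, 57, 30, 57, 28, 57, 30, 57, 28, 1, 28, 57, 28, 1, 28, 1, 30, 1, 30, 57, 28, 1.
The distinct values are {0, 1, 28, 29, 30, 57}; there are 6 of them.

6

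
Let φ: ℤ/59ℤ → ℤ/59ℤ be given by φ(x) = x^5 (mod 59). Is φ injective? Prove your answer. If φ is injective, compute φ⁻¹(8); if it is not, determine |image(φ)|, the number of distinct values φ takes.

52

Since 59 is prime, the nonzero elements of ℤ/59ℤ form a cyclic group of order 58.
As gcd(5, 58) = 1, raising to the 5th power is a bijection on this group: if s^5 ≡ t^5 then (st^{−1})^5 = 1, and the only element of order dividing gcd(5, 58) = 1 is 1, so s = t.
With φ(0) = 0 this makes φ injective on all of ℤ/59ℤ, hence bijective (finite equal-size domain and codomain). In particular φ is injective.
Since φ is injective, we find the preimage of 8. The inverse of x ↦ x^5 on (ℤ/59ℤ)^× is x ↦ x^35, because 5·35 = 175 = 3·58 + 1 ≡ 1 (mod 58) and x^{58} = 1 for x ≠ 0 (Fermat). So φ⁻¹(8) = 8^35 mod 59.
Repeated squaring mod 59: 8^1 ≡ 8, 8^2 ≡ 8² = 64 ≡ 5, 8^4 ≡ 5² = 25, 8^8 ≡ 25² = 625 ≡ 35, 8^16 ≡ 35² = 1225 ≡ 45, 8^32 ≡ 45² = 2025 ≡ 19. Since 35 = 32 + 2 + 1, 8^35 ≡ 19·5·8: 19·5 = 95 ≡ 36, then 36·8 = 288 ≡ 52. So 8^35 ≡ 52 (mod 59).
Hence φ⁻¹(8) = 52.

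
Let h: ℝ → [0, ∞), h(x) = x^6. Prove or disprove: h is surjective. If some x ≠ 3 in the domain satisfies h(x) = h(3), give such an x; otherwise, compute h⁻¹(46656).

For any y ∈ [0, ∞), x = y^{1/6} ∈ ℝ satisfies x^6 = y, so h is surjective.
For the follow-up, such an x exists: taking x = −3 ∈ ℝ gives h(−3) = 729 = h(3) with −3 ≠ 3.

-3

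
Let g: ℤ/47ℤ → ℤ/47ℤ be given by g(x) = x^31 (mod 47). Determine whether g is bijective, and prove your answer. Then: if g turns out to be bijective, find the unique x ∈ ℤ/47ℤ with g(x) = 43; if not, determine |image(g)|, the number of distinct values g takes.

Since 47 is prime, the nonzero elements of ℤ/47ℤ form a cyclic group of order 46.
As gcd(31, 46) = 1, raising to the 31st power is a bijection on this group: if u^31 ≡ v^31 then (uv^{−1})^31 = 1, and the only element of order dividing gcd(31, 46) = 1 is 1, so u = v.
With g(0) = 0 this makes g injective on all of ℤ/47ℤ, hence bijective (finite equal-size domain and codomain). In particular g is bijective.
Since g is bijective, we find the preimage of 43. The inverse of x ↦ x^31 on (ℤ/47ℤ)^× is x ↦ x^3, because 31·3 = 93 = 2·46 + 1 ≡ 1 (mod 46) and x^{46} = 1 for x ≠ 0 (Fermat). So g⁻¹(43) = 43^3 mod 47.
Repeated squaring mod 47: 43^1 ≡ 43, 43^2 ≡ 43² = 1849 ≡ 16. Since 3 = 2 + 1, 43^3 ≡ 16·43: 16·43 = 688 ≡ 30. So 43^3 ≡ 30 (mod 47).
Hence g⁻¹(43) = 30.

30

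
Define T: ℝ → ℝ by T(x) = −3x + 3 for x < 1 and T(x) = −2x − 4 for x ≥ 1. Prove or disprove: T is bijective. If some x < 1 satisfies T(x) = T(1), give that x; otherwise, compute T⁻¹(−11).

7/2

Both pieces are strictly decreasing (slopes −3 and −2), so each is injective on its own interval.
The left piece maps (−∞, 1) onto (0, ∞); the right piece maps [1, ∞) onto (−∞, −6].
The images leave a gap (0 has no preimage), so T is not surjective, hence not bijective.
Because the two images are disjoint, no x < 1 has T(x) = T(1), so we compute T⁻¹(−11): −11 lies in (−∞, −6], so solve −2x − 4 = −11: x = (−11 + 4)/(−2) = 7/2.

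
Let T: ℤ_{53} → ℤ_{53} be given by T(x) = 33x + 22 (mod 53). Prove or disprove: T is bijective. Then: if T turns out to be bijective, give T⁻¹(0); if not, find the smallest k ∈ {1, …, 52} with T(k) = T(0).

17

Suppose T(a) = T(b) in ℤ_{53}. Then 33a + 22 ≡ 33b + 22 (mod 53), hence 33(a − b) ≡ 0 (mod 53).
Since gcd(33, 53) = 1, 33 is invertible modulo 53, so a − b ≡ 0 (mod 53), i.e. a = b.
We now compute 33⁻¹ mod 53 explicitly. Euclid's algorithm: 53 = 1·33 + 20, 33 = 1·20 + 13, 20 = 1·13 + 7, 13 = 1·7 + 6, 7 = 1·6 + 1; back-substituting gives 1 = 45·33 − 28·53, so 33⁻¹ ≡ 45 (mod 53).
For any y ∈ ℤ_{53}, x = 45(y − 22) mod 53 satisfies T(x) = 33·45(y − 22) + 22 ≡ y (since 33·45 ≡ 1 mod 53). So every y has a preimage.
So T is bijective.
Since T is bijective, we compute T⁻¹(0): solve 33x + 22 ≡ 0 (mod 53), i.e. 33x ≡ 31 (mod 53).
Multiplying by 33⁻¹ = 45 gives x ≡ 45·31 = 1395 = 26·53 + 17 ≡ 17 (mod 53).
Check: T(17) = 33·17 + 22 = 583 = 11·53 + 0 ≡ 0 (mod 53).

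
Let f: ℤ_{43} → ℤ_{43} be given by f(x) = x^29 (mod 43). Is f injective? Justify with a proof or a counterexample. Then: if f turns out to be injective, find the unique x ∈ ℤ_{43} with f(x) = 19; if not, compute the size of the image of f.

Since 43 is prime, the nonzero elements of ℤ_{43} form a cyclic group of order 42.
As gcd(29, 42) = 1, raising to the 29th power is a bijection on this group: if x_1^29 ≡ x_2^29 then (x_1x_2^{−1})^29 = 1, and the only element of order dividing gcd(29, 42) = 1 is 1, so x_1 = x_2.
With f(0) = 0 this makes f injective on all of ℤ_{43}, hence bijective (finite equal-size domain and codomain). In particular f is injective.
Since f is injective, we find the preimage of 19. The inverse of x ↦ x^29 on (ℤ_{43})^× is x ↦ x^29, because 29·29 = 841 = 20·42 + 1 ≡ 1 (mod 42) and x^{42} = 1 for x ≠ 0 (Fermat). So f⁻¹(19) = 19^29 mod 43.
Repeated squaring mod 43: 19^1 ≡ 19, 19^2 ≡ 19² = 361 ≡ 17, 19^4 ≡ 17² = 289 ≡ 31, 19^8 ≡ 31² = 961 ≡ 15, 19^16 ≡ 15² = 225 ≡ 10. Since 29 = 16 + 8 + 4 + 1, 19^29 ≡ 10·15·31·19: 10·15 = 150 ≡ 21, then 21·31 = 651 ≡ 6, then 6·19 = 114 ≡ 28. So 19^29 ≡ 28 (mod 43).
Hence f⁻¹(19) = 28.

28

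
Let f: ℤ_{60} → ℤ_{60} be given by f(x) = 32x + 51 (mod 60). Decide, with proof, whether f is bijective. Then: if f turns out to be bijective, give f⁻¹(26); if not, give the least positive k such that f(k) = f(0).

By definition, injectivity means: for all a, b in the domain, f(a) = f(b) implies a = b.
We have gcd(32, 60) = 4 > 1. Taking a = 0 and b = 15: f(0) = 51 and f(15) = 32·15 + 51 = 531 ≡ 51 (mod 60).
So f(0) = f(15) while 0 ≠ 15, thus f is not injective, hence not bijective.
Since f is not bijective, we find the least positive k with f(k) = f(0): this means 32k ≡ 0 (mod 60), i.e. 60 ∣ 32k. Since gcd(32, 60) = 4, dividing through by 4 this holds exactly when 15 ∣ 8k, and as gcd(8, 15) = 1, exactly when 15 ∣ k.
The smallest positive such k is 15.

15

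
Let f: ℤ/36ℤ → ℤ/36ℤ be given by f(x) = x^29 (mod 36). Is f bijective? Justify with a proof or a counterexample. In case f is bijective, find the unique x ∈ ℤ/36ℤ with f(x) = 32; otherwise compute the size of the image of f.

f(0) = 0^29 = 0.
f(6): Repeated squaring mod 36: 6^1 ≡ 6, 6^2 ≡ 6² = 36 ≡ 0, 6^4 ≡ 0² = 0, 6^8 ≡ 0² = 0, 6^16 ≡ 0² = 0. Since 29 = 16 + 8 + 4 + 1, 6^29 ≡ 0·0·0·6: 0·0 = 0, then 0·0 = 0, then 0·6 = 0. So 6^29 ≡ 0 (mod 36).
So f(0) = f(6) = 0 while 0 ≠ 6, hence f is not injective, hence not bijective.
Since f is not bijective, we determine |image(f)|. Computing x^29 mod 36 for each x (by repeated squaring, reducing mod 36 at every step), the values f(0), f(1), …, f(35) are: 0, 1, 32, 27, 16, 29, 0, 31, 8, 9, 28, 23, 0, 25, 20, 27, 4, 17, 0, 19, 32, 9, 16, 11, 0, 13, 8, 27, 28, 5, 0, 7, 20, 9, 4, 35.
The distinct values are {0, 1, 4, 5, 7, 8, 9, 11, 13, 16, 17, 19, 20, 23, 25, 27, 28, 29, 31, 32, 35}; there are 21 of them.

21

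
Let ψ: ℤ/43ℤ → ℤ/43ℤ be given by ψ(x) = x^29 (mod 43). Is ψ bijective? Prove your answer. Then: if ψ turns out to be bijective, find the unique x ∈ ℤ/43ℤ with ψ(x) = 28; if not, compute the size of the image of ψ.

19

Since 43 is prime, the nonzero elements of ℤ/43ℤ form a cyclic group of order 42.
As gcd(29, 42) = 1, raising to the 29th power is a bijection on this group: if a^29 ≡ b^29 then (ab^{−1})^29 = 1, and the only element of order dividing gcd(29, 42) = 1 is 1, so a = b.
With ψ(0) = 0 this makes ψ injective on all of ℤ/43ℤ, hence bijective (finite equal-size domain and codomain). In particular ψ is bijective.
Since ψ is bijective, we find the preimage of 28. The inverse of x ↦ x^29 on (ℤ/43ℤ)^× is x ↦ x^29, because 29·29 = 841 = 20·42 + 1 ≡ 1 (mod 42) and x^{42} = 1 for x ≠ 0 (Fermat). So ψ⁻¹(28) = 28^29 mod 43.
Repeated squaring mod 43: 28^1 ≡ 28, 28^2 ≡ 28² = 784 ≡ 10, 28^4 ≡ 10² = 100 ≡ 14, 28^8 ≡ 14² = 196 ≡ 24, 28^16 ≡ 24² = 576 ≡ 17. Since 29 = 16 + 8 + 4 + 1, 28^29 ≡ 17·24·14·28: 17·24 = 408 ≡ 21, then 21·14 = 294 ≡ 36, then 36·28 = 1008 ≡ 19. So 28^29 ≡ 19 (mod 43).
Hence ψ⁻¹(28) = 19.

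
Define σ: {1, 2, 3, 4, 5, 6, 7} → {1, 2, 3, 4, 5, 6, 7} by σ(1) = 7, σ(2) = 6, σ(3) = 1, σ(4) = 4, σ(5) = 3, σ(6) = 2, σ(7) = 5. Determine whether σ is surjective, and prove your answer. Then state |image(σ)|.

7

Every element of the codomain has a preimage: 1 = σ(3), 2 = σ(6), 3 = σ(5), 4 = σ(4), 5 = σ(7), 6 = σ(2), 7 = σ(1).
So σ is surjective.
The image of σ is {1, 2, 3, 4, 5, 6, 7}, which has 7 elements.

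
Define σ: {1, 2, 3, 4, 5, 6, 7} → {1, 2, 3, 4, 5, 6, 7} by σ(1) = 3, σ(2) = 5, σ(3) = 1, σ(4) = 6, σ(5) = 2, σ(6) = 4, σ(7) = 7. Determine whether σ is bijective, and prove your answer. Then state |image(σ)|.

7

The values 3, 5, 1, 6, 2, 4, 7 are a permutation of {1, 2, 3, 4, 5, 6, 7}: each element appears exactly once.
So σ is injective and surjective, hence bijective.
The image of σ is {1, 2, 3, 4, 5, 6, 7}, which has 7 elements.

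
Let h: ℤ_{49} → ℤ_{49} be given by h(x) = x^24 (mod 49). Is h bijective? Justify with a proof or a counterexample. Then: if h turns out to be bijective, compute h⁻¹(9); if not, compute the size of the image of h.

8

h(3): Repeated squaring mod 49: 3^1 ≡ 3, 3^2 ≡ 3² = 9, 3^4 ≡ 9² = 81 ≡ 32, 3^8 ≡ 32² = 1024 ≡ 44, 3^16 ≡ 44² = 1936 ≡ 25. Since 24 = 16 + 8, 3^24 ≡ 25·44: 25·44 = 1100 ≡ 22. So 3^24 ≡ 22 (mod 49).
h(5): Repeated squaring mod 49: 5^1 ≡ 5, 5^2 ≡ 5² = 25, 5^4 ≡ 25² = 625 ≡ 37, 5^8 ≡ 37² = 1369 ≡ 46, 5^16 ≡ 46² = 2116 ≡ 9. Since 24 = 16 + 8, 5^24 ≡ 9·46: 9·46 = 414 ≡ 22. So 5^24 ≡ 22 (mod 49).
So h(3) = h(5) = 22 while 3 ≠ 5, so h is not injective, hence not bijective.
Since h is not bijective, we determine |image(h)|. Computing x^24 mod 49 for each x (by repeated squaring, reducing mod 49 at every step), the values h(0), h(1), …, h(48) are: 0, 1, 8, 22, 15, 22, 29, 0, 22, 43, 29, 8, 36, 8, 0, 43, 29, 36, 1, 1, 36, 0, 15, 15, 43, 43, 15, 15, 0, 36, 1, 1, 36, 29, 43, 0, 8, 36, 8, 29, 43, 22, 0, 29, 22, 15, 22, 8, 1.
The distinct values are {0, 1, 8, 15, 22, 29, 36, 43}; there are 8 of them.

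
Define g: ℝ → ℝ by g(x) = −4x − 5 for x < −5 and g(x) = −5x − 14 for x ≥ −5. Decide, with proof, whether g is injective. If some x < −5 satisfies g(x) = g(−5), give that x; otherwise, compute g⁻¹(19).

-6

Both pieces are strictly decreasing (slopes −4 and −5), so each is injective on its own interval.
The left piece maps (−∞, −5) onto (15, ∞); the right piece maps [−5, ∞) onto (−∞, 11].
These images are disjoint, so no value is attained by both pieces. Therefore g is injective.
Because the two images are disjoint, no x < −5 has g(x) = g(−5), so we compute g⁻¹(19): 19 lies in (15, ∞), so solve −4x − 5 = 19: x = (19 + 5)/(−4) = −6.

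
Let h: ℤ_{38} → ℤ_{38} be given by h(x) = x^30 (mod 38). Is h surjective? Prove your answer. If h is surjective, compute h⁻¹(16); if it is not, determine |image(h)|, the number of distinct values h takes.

8

h(3): Repeated squaring mod 38: 3^1 ≡ 3, 3^2 ≡ 3² = 9, 3^4 ≡ 9² = 81 ≡ 5, 3^8 ≡ 5² = 25, 3^16 ≡ 25² = 625 ≡ 17. Since 30 = 16 + 8 + 4 + 2, 3^30 ≡ 17·25·5·9: 17·25 = 425 ≡ 7, then 7·5 = 35, then 35·9 = 315 ≡ 11. So 3^30 ≡ 11 (mod 38).
h(5): Repeated squaring mod 38: 5^1 ≡ 5, 5^2 ≡ 5² = 25, 5^4 ≡ 25² = 625 ≡ 17, 5^8 ≡ 17² = 289 ≡ 23, 5^16 ≡ 23² = 529 ≡ 35. Since 30 = 16 + 8 + 4 + 2, 5^30 ≡ 35·23·17·25: 35·23 = 805 ≡ 7, then 7·17 = 119 ≡ 5, then 5·25 = 125 ≡ 11. So 5^30 ≡ 11 (mod 38).
So h(3) = h(5) = 11 while 3 ≠ 5, hence h is not injective.
A non-injective map from the 38-element set ℤ_{38} to itself takes at most 37 distinct values, so it cannot be surjective. Therefore h is not surjective.
Since h is not surjective, we determine |image(h)|. Computing x^30 mod 38 for each x (by repeated squaring, reducing mod 38 at every step), the values h(0), h(1), …, h(37) are: 0, 1, 30, 11, 26, 11, 26, 1, 20, 7, 26, 1, 20, 7, 30, 7, 30, 11, 20, 19, 20, 11, 30, 7, 30, 7, 20, 1, 26, 7, 20, 1, 26, 11, 26, 11, 30, 1.
The distinct values are {0, 1, 7, 11, 19, 20, 26, 30}; there are 8 of them.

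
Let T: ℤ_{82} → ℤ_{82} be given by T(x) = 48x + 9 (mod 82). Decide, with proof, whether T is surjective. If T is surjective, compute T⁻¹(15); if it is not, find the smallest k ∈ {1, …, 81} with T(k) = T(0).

41

Since gcd(48, 82) = 2, we have 48x ≡ 0 (mod 2) for all x, so T(x) ≡ 1 (mod 2).
But 0 ≢ 1 (mod 2), so 0 ∈ ℤ_{82} has no preimage. Thus T is not surjective.
Since T is not surjective, we find the least positive k with T(k) = T(0): this means 48k ≡ 0 (mod 82), i.e. 82 ∣ 48k. Since gcd(48, 82) = 2, dividing through by 2 this holds exactly when 41 ∣ 24k, and as gcd(24, 41) = 1, exactly when 41 ∣ k.
The smallest positive such k is 41.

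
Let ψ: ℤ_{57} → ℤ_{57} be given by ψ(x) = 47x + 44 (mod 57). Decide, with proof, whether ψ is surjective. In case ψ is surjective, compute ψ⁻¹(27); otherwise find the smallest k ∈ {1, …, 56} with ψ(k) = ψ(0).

53

Since gcd(47, 57) = 1, 47 is invertible modulo 57. Euclid's algorithm: 57 = 1·47 + 10, 47 = 4·10 + 7, 10 = 1·7 + 3, 7 = 2·3 + 1; back-substituting gives 1 = 17·47 − 14·57, so 47⁻¹ ≡ 17 (mod 57).
Then y ↦ 17(y − 44) is a two-sided inverse to ψ, so every y ∈ ℤ_{57} has a preimage.
Therefore ψ is surjective.
Since ψ is surjective, we compute ψ⁻¹(27): solve 47x + 44 ≡ 27 (mod 57), i.e. 47x ≡ 40 (mod 57).
Multiplying by 47⁻¹ = 17 gives x ≡ 17·40 = 680 = 11·57 + 53 ≡ 53 (mod 57).
Check: ψ(53) = 47·53 + 44 = 2535 = 44·57 + 27 ≡ 27 (mod 57).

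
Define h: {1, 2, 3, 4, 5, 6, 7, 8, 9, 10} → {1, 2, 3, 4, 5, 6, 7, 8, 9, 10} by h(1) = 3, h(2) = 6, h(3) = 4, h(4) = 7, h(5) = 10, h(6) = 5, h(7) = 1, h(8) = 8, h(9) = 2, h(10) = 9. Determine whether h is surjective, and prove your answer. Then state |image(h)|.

10

Every element of the codomain has a preimage: 1 = h(7), 2 = h(9), 3 = h(1), 4 = h(3), 5 = h(6), 6 = h(2), 7 = h(4), 8 = h(8), 9 = h(10), 10 = h(5).
Thus h is surjective.
The image of h is {1, 2, 3, 4, 5, 6, 7, 8, 9, 10}, which has 10 elements.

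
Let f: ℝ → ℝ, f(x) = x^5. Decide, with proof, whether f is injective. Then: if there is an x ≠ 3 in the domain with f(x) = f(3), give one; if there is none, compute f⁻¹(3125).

5

On ℝ, x ↦ x^5 is strictly increasing (since 5 is odd), so f(x_1) = f(x_2) forces x_1 = x_2. Therefore f is injective.
Since x ↦ x^5 is strictly increasing on ℝ, it is injective there, so no x ≠ 3 in the domain has f(x) = f(3). We therefore compute f⁻¹(3125) = 3125^{1/5} = 5 (indeed 5^5 = 3125).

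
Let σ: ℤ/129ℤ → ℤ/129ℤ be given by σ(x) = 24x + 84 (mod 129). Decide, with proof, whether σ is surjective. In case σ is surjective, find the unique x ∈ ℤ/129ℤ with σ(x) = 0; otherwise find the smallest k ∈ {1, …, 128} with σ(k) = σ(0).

43

Recall: surjectivity means every element of the codomain has a preimage under σ.
Since gcd(24, 129) = 3, we have 24x ≡ 0 (mod 3) for all x, so σ(x) ≡ 0 (mod 3).
But 1 ≢ 0 (mod 3), so 1 ∈ ℤ/129ℤ has no preimage. Therefore σ is not surjective.
Since σ is not surjective, we find the least positive k with σ(k) = σ(0): this means 24k ≡ 0 (mod 129), i.e. 129 ∣ 24k. Since gcd(24, 129) = 3, dividing through by 3 this holds exactly when 43 ∣ 8k, and as gcd(8, 43) = 1, exactly when 43 ∣ k.
The smallest positive such k is 43.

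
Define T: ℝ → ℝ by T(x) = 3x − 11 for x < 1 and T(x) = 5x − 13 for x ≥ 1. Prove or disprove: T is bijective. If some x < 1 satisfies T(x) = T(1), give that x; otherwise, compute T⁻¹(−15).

-4/3

Both pieces are strictly increasing (slopes 3 and 5), so each is injective on its own interval.
The left piece maps (−∞, 1) onto (−∞, −8); the right piece maps [1, ∞) onto [−8, ∞).
Since −8 = −8, the images partition ℝ: T is injective and surjective, hence bijective.
Because the two images are disjoint, no x < 1 has T(x) = T(1), so we compute T⁻¹(−15): −15 lies in (−∞, −8), so solve 3x − 11 = −15: x = (−15 + 11)/3 = −4/3.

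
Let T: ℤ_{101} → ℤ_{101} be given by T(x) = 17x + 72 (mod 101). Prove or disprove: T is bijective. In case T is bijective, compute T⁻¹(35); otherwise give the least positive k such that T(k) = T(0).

81

If T(u) = T(v), then 17u ≡ 17v (mod 101). Because gcd(17, 101) = 1, we may cancel 17 to get u ≡ v (mod 101).
We now compute 17⁻¹ mod 101 explicitly. Euclid's algorithm: 101 = 5·17 + 16, 17 = 1·16 + 1; back-substituting gives 1 = 6·17 − 1·101, so 17⁻¹ ≡ 6 (mod 101).
Then y ↦ 6(y − 72) is a two-sided inverse to T, so every y ∈ ℤ_{101} has a preimage.
Thus T is bijective.
Since T is bijective, we compute T⁻¹(35): solve 17x + 72 ≡ 35 (mod 101), i.e. 17x ≡ 64 (mod 101).
Multiplying by 17⁻¹ = 6 gives x ≡ 6·64 = 384 = 3·101 + 81 ≡ 81 (mod 101).
Check: T(81) = 17·81 + 72 = 1449 = 14·101 + 35 ≡ 35 (mod 101).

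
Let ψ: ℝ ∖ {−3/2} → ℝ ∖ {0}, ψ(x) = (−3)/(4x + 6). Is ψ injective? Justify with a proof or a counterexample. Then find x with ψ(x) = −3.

-5/4

Suppose ψ(s) = ψ(t). Cross-multiplying: (−3)(4t + 6) = (−3)(4s + 6).
Expanding both sides and cancelling the symmetric terms leaves 12·(s − t) = 0. Since 12 ≠ 0, s = t. Thus ψ is injective.
Solving ψ(x) = −3: cross-multiplying gives −3 = −3(4x + 6), which rearranges to 12x = −15, so x = −5/4.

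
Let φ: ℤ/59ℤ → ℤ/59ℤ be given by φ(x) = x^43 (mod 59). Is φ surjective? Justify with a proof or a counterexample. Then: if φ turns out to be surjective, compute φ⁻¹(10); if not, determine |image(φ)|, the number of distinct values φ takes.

Since 59 is prime, the nonzero elements of ℤ/59ℤ form a cyclic group of order 58.
As gcd(43, 58) = 1, raising to the 43rd power is a bijection on this group: if u^43 ≡ v^43 then (uv^{−1})^43 = 1, and the only element of order dividing gcd(43, 58) = 1 is 1, so u = v.
With φ(0) = 0 this makes φ injective on all of ℤ/59ℤ, hence bijective (finite equal-size domain and codomain). In particular φ is surjective.
Since φ is surjective, we find the preimage of 10. The inverse of x ↦ x^43 on (ℤ/59ℤ)^× is x ↦ x^27, because 43·27 = 1161 = 20·58 + 1 ≡ 1 (mod 58) and x^{58} = 1 for x ≠ 0 (Fermat). So φ⁻¹(10) = 10^27 mod 59.
Repeated squaring mod 59: 10^1 ≡ 10, 10^2 ≡ 10² = 100 ≡ 41, 10^4 ≡ 41² = 1681 ≡ 29, 10^8 ≡ 29² = 841 ≡ 15, 10^16 ≡ 15² = 225 ≡ 48. Since 27 = 16 + 8 + 2 + 1, 10^27 ≡ 48·15·41·10: 48·15 = 720 ≡ 12, then 12·41 = 492 ≡ 20, then 20·10 = 200 ≡ 23. So 10^27 ≡ 23 (mod 59).
Hence φ⁻¹(10) = 23.

23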